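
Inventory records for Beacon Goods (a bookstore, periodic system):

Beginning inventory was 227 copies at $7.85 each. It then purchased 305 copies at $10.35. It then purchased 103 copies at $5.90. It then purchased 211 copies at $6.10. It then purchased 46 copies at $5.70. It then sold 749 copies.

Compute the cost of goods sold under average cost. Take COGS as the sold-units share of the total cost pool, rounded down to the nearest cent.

Sale 1, sell 749: 749/892 × $7,095.70 → $5,958.16
Ending inventory (cost pool remaining) = $1,137.54

COGS = $5,958.16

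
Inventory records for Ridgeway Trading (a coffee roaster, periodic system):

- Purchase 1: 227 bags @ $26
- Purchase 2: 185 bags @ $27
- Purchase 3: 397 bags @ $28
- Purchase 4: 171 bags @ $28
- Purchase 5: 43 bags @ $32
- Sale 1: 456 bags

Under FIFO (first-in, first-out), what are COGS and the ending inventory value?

COGS = $12,129; ending inventory = $16,048

Sale 1 (456) [FIFO — oldest first]: 227 @ $26 + 185 @ $27 + 44 @ $28 = $12,129
Ending inventory: 353 @ $28 + 171 @ $28 + 43 @ $32 = $16,048
Check: goods available $28,177 = COGS $12,129 + ending $16,048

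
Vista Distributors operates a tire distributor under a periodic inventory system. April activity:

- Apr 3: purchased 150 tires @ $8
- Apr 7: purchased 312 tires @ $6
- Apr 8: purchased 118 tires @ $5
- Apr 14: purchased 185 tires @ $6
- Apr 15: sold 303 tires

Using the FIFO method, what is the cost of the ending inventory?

Ending inventory = $2,654

Apr 15, 303 sold [FIFO — oldest first]: 150 @ $8 + 153 @ $6 = $2,118
Ending inventory: 159 @ $6 + 118 @ $5 + 185 @ $6 = $2,654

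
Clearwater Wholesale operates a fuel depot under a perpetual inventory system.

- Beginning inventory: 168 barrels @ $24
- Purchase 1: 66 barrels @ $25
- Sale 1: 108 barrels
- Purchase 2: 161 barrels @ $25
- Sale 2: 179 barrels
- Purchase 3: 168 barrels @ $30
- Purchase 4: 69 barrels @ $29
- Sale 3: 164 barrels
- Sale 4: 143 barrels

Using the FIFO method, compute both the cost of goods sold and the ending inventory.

COGS = $15,646; ending inventory = $1,102

Sale 1 (108) [FIFO — oldest first]: 108 @ $24 = $2,592
Sale 2 (179) [FIFO — oldest first]: 60 @ $24 + 66 @ $25 + 53 @ $25 = $4,415
Sale 3 (164) [FIFO — oldest first]: 108 @ $25 + 56 @ $30 = $4,380
Sale 4 (143) [FIFO — oldest first]: 112 @ $30 + 31 @ $29 = $4,259
Total COGS = $2,592 + $4,415 + $4,380 + $4,259 = $15,646
Ending inventory: 38 @ $29 = $1,102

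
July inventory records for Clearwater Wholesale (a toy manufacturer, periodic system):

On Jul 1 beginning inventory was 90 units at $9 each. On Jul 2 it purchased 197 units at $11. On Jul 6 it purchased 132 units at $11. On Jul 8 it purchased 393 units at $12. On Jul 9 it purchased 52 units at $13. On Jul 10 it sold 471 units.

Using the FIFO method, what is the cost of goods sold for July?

Jul 10, 471 sold [FIFO — oldest first]: 90 @ $9 + 197 @ $11 + 132 @ $11 + 52 @ $12 = $5,053
Ending inventory: 341 @ $12 + 52 @ $13 = $4,768
Check: goods available $9,821 = COGS $5,053 + ending $4,768

COGS = $5,053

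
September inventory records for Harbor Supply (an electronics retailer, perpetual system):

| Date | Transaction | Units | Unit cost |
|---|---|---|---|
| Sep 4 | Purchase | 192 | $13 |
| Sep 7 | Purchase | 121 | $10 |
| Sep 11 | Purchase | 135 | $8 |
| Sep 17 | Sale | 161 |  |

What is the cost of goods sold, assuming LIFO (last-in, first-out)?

COGS = $1,340

Sep 17, 161 sold [LIFO — newest first]: 135 @ $8 + 26 @ $10 = $1,340
Ending inventory: 192 @ $13 + 95 @ $10 = $3,446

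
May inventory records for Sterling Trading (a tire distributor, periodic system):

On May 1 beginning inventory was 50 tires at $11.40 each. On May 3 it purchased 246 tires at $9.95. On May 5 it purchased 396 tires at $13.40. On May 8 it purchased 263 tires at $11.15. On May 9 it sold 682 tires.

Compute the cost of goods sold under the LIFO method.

COGS = $8,467.70

May 9, 682 sold [LIFO — newest first]: 263 @ $11.15 + 396 @ $13.40 + 23 @ $9.95 = $8,467.70
Ending inventory: 50 @ $11.40 + 223 @ $9.95 = $2,788.85
Check: goods available $11,256.55 = COGS $8,467.70 + ending $2,788.85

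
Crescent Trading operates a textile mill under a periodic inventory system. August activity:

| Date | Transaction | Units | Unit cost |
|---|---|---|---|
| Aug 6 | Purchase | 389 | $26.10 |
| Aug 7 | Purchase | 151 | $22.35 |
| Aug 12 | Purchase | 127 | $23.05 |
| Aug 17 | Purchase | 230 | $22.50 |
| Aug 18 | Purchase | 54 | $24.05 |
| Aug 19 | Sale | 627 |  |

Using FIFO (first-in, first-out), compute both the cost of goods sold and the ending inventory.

COGS = $15,533.10; ending inventory = $7,395.70

Aug 19, 627 sold [FIFO — oldest first]: 389 @ $26.10 + 151 @ $22.35 + 87 @ $23.05 = $15,533.10
Ending inventory: 40 @ $23.05 + 230 @ $22.50 + 54 @ $24.05 = $7,395.70
Check: goods available $22,928.80 = COGS $15,533.10 + ending $7,395.70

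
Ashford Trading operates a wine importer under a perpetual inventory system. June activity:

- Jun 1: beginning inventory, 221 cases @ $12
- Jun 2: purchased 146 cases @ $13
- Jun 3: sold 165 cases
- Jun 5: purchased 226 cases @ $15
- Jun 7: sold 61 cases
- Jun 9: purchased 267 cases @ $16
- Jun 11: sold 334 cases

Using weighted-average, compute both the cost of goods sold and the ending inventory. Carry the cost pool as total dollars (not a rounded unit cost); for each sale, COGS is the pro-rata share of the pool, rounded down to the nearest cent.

COGS = $7,798.93; ending inventory = $4,413.07

After Jun 1: 221 on hand, pool $2,652.00 (≈ $12.0000 each)
After Jun 2: 367 on hand, pool $4,550.00 (≈ $12.3978 each)
Jun 3, sell 165: 165/367 × $4,550.00 → $2,045.64
After Jun 5: 428 on hand, pool $5,894.36 (≈ $13.7719 each)
Jun 7, sell 61: 61/428 × $5,894.36 → $840.08
After Jun 9: 634 on hand, pool $9,326.28 (≈ $14.7102 each)
Jun 11, sell 334: 334/634 × $9,326.28 → $4,913.21
Total COGS = $2,045.64 + $840.08 + $4,913.21 = $7,798.93
Ending inventory (cost pool remaining) = $4,413.07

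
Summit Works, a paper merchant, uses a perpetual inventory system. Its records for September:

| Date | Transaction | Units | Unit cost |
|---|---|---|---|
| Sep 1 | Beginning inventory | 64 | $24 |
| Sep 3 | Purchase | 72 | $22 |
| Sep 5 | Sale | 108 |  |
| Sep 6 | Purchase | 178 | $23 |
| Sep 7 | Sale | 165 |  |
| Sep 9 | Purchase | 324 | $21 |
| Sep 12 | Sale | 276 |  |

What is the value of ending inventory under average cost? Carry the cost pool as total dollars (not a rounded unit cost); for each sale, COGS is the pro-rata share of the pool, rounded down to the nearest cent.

After Sep 1: 64 on hand, pool $1,536.00 (≈ $24.0000 each)
After Sep 3: 136 on hand, pool $3,120.00 (≈ $22.9412 each)
Sep 5, sell 108: 108/136 × $3,120.00 → $2,477.64
After Sep 6: 206 on hand, pool $4,736.36 (≈ $22.9920 each)
Sep 7, sell 165: 165/206 × $4,736.36 → $3,793.68
After Sep 9: 365 on hand, pool $7,746.68 (≈ $21.2238 each)
Sep 12, sell 276: 276/365 × $7,746.68 → $5,857.76
Total COGS = $2,477.64 + $3,793.68 + $5,857.76 = $12,129.08
Ending inventory (cost pool remaining) = $1,888.92
Check: goods available $14,018.00 = COGS $12,129.08 + ending $1,888.92

Ending inventory = $1,888.92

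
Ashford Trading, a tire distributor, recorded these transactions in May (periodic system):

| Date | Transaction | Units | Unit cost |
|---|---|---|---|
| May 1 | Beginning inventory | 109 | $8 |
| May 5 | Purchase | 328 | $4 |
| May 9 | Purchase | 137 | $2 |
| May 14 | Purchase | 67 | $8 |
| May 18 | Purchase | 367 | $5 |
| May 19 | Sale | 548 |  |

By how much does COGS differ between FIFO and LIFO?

FIFO COGS: 109 @ $8 + 328 @ $4 + 111 @ $2 = $2,406
LIFO COGS: 367 @ $5 + 67 @ $8 + 114 @ $2 = $2,599
Difference = |$2,406 − $2,599| = $193

$193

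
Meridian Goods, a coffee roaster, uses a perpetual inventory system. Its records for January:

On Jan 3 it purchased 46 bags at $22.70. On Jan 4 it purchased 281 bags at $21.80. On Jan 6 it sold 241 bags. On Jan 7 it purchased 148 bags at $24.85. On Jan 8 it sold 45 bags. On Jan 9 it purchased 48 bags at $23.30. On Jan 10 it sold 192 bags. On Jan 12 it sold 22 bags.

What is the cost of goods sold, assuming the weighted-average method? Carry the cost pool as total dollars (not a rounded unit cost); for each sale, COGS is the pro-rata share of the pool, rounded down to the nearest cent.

After Jan 3: 46 on hand, pool $1,044.20 (≈ $22.7000 each)
After Jan 4: 327 on hand, pool $7,170.00 (≈ $21.9266 each)
Jan 6, sell 241: 241/327 × $7,170.00 → $5,284.31
After Jan 7: 234 on hand, pool $5,563.49 (≈ $23.7756 each)
Jan 8, sell 45: 45/234 × $5,563.49 → $1,069.90
After Jan 9: 237 on hand, pool $5,611.99 (≈ $23.6793 each)
Jan 10, sell 192: 192/237 × $5,611.99 → $4,546.42
Jan 12, sell 22: 22/45 × $1,065.57 → $520.94
Total COGS = $5,284.31 + $1,069.90 + $4,546.42 + $520.94 = $11,421.57
Ending inventory (cost pool remaining) = $544.63

COGS = $11,421.57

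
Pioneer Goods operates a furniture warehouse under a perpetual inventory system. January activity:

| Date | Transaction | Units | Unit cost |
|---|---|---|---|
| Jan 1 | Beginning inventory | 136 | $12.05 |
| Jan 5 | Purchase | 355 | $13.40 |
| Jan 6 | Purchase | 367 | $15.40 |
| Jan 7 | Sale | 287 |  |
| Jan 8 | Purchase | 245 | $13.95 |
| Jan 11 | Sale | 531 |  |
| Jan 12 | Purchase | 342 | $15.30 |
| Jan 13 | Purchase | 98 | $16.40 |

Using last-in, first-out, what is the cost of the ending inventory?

Ending inventory = $10,475.20

Jan 7, 287 sold [LIFO — newest first]: 287 @ $15.40 = $4,419.80
Jan 11, 531 sold [LIFO — newest first]: 245 @ $13.95 + 80 @ $15.40 + 206 @ $13.40 = $7,410.15
Total COGS = $4,419.80 + $7,410.15 = $11,829.95
Ending inventory: 136 @ $12.05 + 149 @ $13.40 + 342 @ $15.30 + 98 @ $16.40 = $10,475.20
Check: goods available $22,305.15 = COGS $11,829.95 + ending $10,475.20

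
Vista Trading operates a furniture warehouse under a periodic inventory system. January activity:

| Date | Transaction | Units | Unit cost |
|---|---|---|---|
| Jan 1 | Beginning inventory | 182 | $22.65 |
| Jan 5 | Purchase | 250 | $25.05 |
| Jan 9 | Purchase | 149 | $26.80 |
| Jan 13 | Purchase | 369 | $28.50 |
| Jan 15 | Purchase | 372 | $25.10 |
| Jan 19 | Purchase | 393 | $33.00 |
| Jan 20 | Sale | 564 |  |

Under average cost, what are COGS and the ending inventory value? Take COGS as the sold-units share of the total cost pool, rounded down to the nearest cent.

COGS = $15,522.56; ending inventory = $31,678.14

Jan 20, sell 564: 564/1715 × $47,200.70 → $15,522.56
Ending inventory (cost pool remaining) = $31,678.14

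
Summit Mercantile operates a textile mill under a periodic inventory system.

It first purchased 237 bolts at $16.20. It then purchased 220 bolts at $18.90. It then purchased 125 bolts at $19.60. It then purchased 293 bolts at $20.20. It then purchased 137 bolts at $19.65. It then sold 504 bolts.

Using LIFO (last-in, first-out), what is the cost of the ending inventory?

Ending inventory = $8,997.00

Sale 1 (504) [LIFO — newest first]: 137 @ $19.65 + 293 @ $20.20 + 74 @ $19.60 = $10,061.05
Ending inventory: 237 @ $16.20 + 220 @ $18.90 + 51 @ $19.60 = $8,997.00
Check: goods available $19,058.05 = COGS $10,061.05 + ending $8,997.00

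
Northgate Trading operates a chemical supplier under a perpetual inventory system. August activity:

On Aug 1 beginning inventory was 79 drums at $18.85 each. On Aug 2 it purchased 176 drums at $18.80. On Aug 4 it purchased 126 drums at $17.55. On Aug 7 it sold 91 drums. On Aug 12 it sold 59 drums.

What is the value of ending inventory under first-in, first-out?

Ending inventory = $4,185.30

Aug 7, 91 sold [FIFO — oldest first]: 79 @ $18.85 + 12 @ $18.80 = $1,714.75
Aug 12, 59 sold [FIFO — oldest first]: 59 @ $18.80 = $1,109.20
Total COGS = $1,714.75 + $1,109.20 = $2,823.95
Ending inventory: 105 @ $18.80 + 126 @ $17.55 = $4,185.30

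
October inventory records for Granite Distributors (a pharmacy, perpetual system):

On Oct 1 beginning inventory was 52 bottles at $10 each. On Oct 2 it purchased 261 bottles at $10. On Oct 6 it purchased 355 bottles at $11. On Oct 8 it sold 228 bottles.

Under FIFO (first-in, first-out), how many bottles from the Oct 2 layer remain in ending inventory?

Oct 8, 228 sold [FIFO — oldest first]: 52 @ $10 + 176 @ $10 = $2,280
Ending inventory: 85 @ $10 + 355 @ $11 = $4,755

85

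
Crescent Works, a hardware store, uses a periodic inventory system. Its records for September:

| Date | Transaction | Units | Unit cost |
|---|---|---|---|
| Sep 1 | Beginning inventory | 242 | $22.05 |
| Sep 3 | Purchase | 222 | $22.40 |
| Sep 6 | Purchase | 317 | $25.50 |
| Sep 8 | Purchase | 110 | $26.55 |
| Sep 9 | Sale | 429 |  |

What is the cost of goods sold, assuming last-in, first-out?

COGS = $11,048.80

Sep 9, 429 sold [LIFO — newest first]: 110 @ $26.55 + 317 @ $25.50 + 2 @ $22.40 = $11,048.80
Ending inventory: 242 @ $22.05 + 220 @ $22.40 = $10,264.10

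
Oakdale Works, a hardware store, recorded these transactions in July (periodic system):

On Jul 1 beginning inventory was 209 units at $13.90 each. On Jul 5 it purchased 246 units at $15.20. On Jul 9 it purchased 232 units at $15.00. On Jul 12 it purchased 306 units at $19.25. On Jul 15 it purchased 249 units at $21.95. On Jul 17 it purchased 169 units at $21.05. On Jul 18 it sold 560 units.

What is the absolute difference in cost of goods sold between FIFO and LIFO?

FIFO COGS: 209 @ $13.90 + 246 @ $15.20 + 105 @ $15.00 = $8,219.30
LIFO COGS: 169 @ $21.05 + 249 @ $21.95 + 142 @ $19.25 = $11,756.50
Difference = |$8,219.30 − $11,756.50| = $3,537.20

$3,537.20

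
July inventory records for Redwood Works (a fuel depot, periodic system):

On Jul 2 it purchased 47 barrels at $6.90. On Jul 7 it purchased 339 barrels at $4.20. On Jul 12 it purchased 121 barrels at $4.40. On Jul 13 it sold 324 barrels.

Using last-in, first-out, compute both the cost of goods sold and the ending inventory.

COGS = $1,385.00; ending inventory = $895.50

Jul 13, 324 sold [LIFO — newest first]: 121 @ $4.40 + 203 @ $4.20 = $1,385.00
Ending inventory: 47 @ $6.90 + 136 @ $4.20 = $895.50
Check: goods available $2,280.50 = COGS $1,385.00 + ending $895.50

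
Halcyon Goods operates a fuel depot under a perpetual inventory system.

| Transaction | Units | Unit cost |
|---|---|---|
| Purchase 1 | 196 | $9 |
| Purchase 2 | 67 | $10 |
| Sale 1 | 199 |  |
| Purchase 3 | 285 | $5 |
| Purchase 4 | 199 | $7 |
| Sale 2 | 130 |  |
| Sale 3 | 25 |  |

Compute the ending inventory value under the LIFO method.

Sale 1 (199) [LIFO — newest first]: 67 @ $10 + 132 @ $9 = $1,858
Sale 2 (130) [LIFO — newest first]: 130 @ $7 = $910
Sale 3 (25) [LIFO — newest first]: 25 @ $7 = $175
Total COGS = $1,858 + $910 + $175 = $2,943
Ending inventory: 64 @ $9 + 285 @ $5 + 44 @ $7 = $2,309

Ending inventory = $2,309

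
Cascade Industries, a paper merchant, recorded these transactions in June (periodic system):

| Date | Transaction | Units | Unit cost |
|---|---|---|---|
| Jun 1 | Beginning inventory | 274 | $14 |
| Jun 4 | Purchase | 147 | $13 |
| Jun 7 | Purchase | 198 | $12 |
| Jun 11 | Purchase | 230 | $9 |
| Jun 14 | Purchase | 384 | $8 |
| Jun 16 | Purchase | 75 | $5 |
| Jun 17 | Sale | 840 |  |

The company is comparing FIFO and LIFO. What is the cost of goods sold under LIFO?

FIFO COGS: 274 @ $14 + 147 @ $13 + 198 @ $12 + 221 @ $9 = $10,112
LIFO COGS: 75 @ $5 + 384 @ $8 + 230 @ $9 + 151 @ $12 = $7,329

COGS = $7,329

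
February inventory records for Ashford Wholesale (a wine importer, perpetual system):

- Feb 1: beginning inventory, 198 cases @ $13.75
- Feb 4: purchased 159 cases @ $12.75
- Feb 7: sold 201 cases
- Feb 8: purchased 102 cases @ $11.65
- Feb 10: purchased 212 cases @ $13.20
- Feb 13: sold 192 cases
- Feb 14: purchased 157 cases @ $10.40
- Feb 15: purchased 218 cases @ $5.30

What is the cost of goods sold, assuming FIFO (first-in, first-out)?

COGS = $5,169.15

Feb 7, 201 sold [FIFO — oldest first]: 198 @ $13.75 + 3 @ $12.75 = $2,760.75
Feb 13, 192 sold [FIFO — oldest first]: 156 @ $12.75 + 36 @ $11.65 = $2,408.40
Total COGS = $2,760.75 + $2,408.40 = $5,169.15
Ending inventory: 66 @ $11.65 + 212 @ $13.20 + 157 @ $10.40 + 218 @ $5.30 = $6,355.50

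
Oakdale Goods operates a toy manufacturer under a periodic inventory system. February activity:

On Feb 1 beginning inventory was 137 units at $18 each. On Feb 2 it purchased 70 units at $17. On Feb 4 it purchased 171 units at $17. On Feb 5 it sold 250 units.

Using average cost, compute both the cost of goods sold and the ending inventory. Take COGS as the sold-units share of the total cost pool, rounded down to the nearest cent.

COGS = $4,340.60; ending inventory = $2,222.40

Feb 5, sell 250: 250/378 × $6,563.00 → $4,340.60
Ending inventory (cost pool remaining) = $2,222.40
Check: goods available $6,563.00 = COGS $4,340.60 + ending $2,222.40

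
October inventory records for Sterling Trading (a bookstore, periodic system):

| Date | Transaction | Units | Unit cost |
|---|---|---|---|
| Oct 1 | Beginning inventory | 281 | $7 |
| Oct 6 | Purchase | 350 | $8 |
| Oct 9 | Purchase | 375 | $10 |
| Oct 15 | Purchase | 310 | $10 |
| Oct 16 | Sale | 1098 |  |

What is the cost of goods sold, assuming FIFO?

COGS = $9,437

Oct 16, 1098 sold [FIFO — oldest first]: 281 @ $7 + 350 @ $8 + 375 @ $10 + 92 @ $10 = $9,437
Ending inventory: 218 @ $10 = $2,180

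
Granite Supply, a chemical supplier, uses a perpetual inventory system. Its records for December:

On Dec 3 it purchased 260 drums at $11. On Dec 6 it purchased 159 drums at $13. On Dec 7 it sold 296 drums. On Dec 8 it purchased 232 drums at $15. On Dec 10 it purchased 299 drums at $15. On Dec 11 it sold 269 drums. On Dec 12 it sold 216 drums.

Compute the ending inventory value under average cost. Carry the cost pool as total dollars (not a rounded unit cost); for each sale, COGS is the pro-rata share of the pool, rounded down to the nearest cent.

After Dec 3: 260 on hand, pool $2,860.00 (≈ $11.0000 each)
After Dec 6: 419 on hand, pool $4,927.00 (≈ $11.7589 each)
Dec 7, sell 296: 296/419 × $4,927.00 → $3,480.64
After Dec 8: 355 on hand, pool $4,926.36 (≈ $13.8771 each)
After Dec 10: 654 on hand, pool $9,411.36 (≈ $14.3905 each)
Dec 11, sell 269: 269/654 × $9,411.36 → $3,871.03
Dec 12, sell 216: 216/385 × $5,540.33 → $3,108.34
Total COGS = $3,480.64 + $3,871.03 + $3,108.34 = $10,460.01
Ending inventory (cost pool remaining) = $2,431.99

Ending inventory = $2,431.99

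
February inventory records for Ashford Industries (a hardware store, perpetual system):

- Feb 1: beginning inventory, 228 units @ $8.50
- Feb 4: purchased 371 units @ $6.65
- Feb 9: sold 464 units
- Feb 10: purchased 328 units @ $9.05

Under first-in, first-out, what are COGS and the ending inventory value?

Feb 9, 464 sold [FIFO — oldest first]: 228 @ $8.50 + 236 @ $6.65 = $3,507.40
Ending inventory: 135 @ $6.65 + 328 @ $9.05 = $3,866.15
Check: goods available $7,373.55 = COGS $3,507.40 + ending $3,866.15

COGS = $3,507.40; ending inventory = $3,866.15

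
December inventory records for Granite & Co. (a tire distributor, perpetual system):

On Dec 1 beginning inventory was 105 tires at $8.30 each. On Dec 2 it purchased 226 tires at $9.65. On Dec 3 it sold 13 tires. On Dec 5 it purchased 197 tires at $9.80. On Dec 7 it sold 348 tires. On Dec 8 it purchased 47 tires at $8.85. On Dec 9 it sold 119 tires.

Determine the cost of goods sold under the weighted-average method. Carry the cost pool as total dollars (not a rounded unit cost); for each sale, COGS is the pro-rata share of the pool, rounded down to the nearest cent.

COGS = $4,514.23

After Dec 1: 105 on hand, pool $871.50 (≈ $8.3000 each)
After Dec 2: 331 on hand, pool $3,052.40 (≈ $9.2218 each)
Dec 3, sell 13: 13/331 × $3,052.40 → $119.88
After Dec 5: 515 on hand, pool $4,863.12 (≈ $9.4430 each)
Dec 7, sell 348: 348/515 × $4,863.12 → $3,286.14
After Dec 8: 214 on hand, pool $1,992.93 (≈ $9.3128 each)
Dec 9, sell 119: 119/214 × $1,992.93 → $1,108.21
Total COGS = $119.88 + $3,286.14 + $1,108.21 = $4,514.23
Ending inventory (cost pool remaining) = $884.72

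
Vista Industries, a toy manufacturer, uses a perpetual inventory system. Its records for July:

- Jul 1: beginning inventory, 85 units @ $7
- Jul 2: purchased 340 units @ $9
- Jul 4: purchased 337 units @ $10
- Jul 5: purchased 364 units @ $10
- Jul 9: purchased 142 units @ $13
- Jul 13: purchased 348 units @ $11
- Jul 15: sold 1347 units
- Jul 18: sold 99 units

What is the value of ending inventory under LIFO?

Ending inventory = $1,360

Jul 15, 1347 sold [LIFO — newest first]: 348 @ $11 + 142 @ $13 + 364 @ $10 + 337 @ $10 + 156 @ $9 = $14,088
Jul 18, 99 sold [LIFO — newest first]: 99 @ $9 = $891
Total COGS = $14,088 + $891 = $14,979
Ending inventory: 85 @ $7 + 85 @ $9 = $1,360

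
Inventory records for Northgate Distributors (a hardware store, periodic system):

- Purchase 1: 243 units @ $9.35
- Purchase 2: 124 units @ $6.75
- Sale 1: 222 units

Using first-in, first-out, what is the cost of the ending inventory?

Ending inventory = $1,033.35

Sale 1 (222) [FIFO — oldest first]: 222 @ $9.35 = $2,075.70
Ending inventory: 21 @ $9.35 + 124 @ $6.75 = $1,033.35
Check: goods available $3,109.05 = COGS $2,075.70 + ending $1,033.35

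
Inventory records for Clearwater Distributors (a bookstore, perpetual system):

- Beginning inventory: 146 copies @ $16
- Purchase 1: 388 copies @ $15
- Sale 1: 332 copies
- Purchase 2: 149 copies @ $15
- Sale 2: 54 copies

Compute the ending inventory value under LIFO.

Sale 1 (332) [LIFO — newest first]: 332 @ $15 = $4,980
Sale 2 (54) [LIFO — newest first]: 54 @ $15 = $810
Total COGS = $4,980 + $810 = $5,790
Ending inventory: 146 @ $16 + 56 @ $15 + 95 @ $15 = $4,601
Check: goods available $10,391 = COGS $5,790 + ending $4,601

Ending inventory = $4,601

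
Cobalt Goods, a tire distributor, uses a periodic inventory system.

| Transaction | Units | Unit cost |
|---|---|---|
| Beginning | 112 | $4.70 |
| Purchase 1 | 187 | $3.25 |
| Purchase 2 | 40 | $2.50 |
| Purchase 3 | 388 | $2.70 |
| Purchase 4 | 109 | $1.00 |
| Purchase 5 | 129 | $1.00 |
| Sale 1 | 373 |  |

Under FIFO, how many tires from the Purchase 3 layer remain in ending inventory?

Sale 1 (373) [FIFO — oldest first]: 112 @ $4.70 + 187 @ $3.25 + 40 @ $2.50 + 34 @ $2.70 = $1,325.95
Ending inventory: 354 @ $2.70 + 109 @ $1.00 + 129 @ $1.00 = $1,193.80

354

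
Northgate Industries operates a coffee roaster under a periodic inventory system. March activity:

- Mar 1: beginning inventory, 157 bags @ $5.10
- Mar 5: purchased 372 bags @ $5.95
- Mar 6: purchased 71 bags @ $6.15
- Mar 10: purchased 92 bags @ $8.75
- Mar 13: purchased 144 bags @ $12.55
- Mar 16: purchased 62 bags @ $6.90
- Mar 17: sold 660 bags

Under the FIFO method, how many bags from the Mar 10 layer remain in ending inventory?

Mar 17, 660 sold [FIFO — oldest first]: 157 @ $5.10 + 372 @ $5.95 + 71 @ $6.15 + 60 @ $8.75 = $3,975.75
Ending inventory: 32 @ $8.75 + 144 @ $12.55 + 62 @ $6.90 = $2,515.00
Check: goods available $6,490.75 = COGS $3,975.75 + ending $2,515.00

32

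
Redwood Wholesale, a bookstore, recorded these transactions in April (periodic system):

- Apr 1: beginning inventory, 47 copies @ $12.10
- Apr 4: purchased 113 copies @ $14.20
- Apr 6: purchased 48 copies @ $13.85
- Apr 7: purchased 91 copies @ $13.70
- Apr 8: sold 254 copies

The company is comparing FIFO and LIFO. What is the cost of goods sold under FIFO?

COGS = $3,468.30

FIFO COGS: 47 @ $12.10 + 113 @ $14.20 + 48 @ $13.85 + 46 @ $13.70 = $3,468.30
LIFO COGS: 91 @ $13.70 + 48 @ $13.85 + 113 @ $14.20 + 2 @ $12.10 = $3,540.30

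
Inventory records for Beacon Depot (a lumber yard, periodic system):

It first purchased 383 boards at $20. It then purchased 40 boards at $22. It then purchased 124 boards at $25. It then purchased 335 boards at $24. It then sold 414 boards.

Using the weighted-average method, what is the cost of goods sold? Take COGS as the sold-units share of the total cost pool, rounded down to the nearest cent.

Sale 1, sell 414: 414/882 × $19,680.00 → $9,237.55
Ending inventory (cost pool remaining) = $10,442.45

COGS = $9,237.55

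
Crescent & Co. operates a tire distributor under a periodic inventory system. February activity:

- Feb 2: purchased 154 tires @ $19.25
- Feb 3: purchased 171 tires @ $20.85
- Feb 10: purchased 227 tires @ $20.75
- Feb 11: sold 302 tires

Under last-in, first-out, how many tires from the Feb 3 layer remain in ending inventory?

96

Feb 11, 302 sold [LIFO — newest first]: 227 @ $20.75 + 75 @ $20.85 = $6,274.00
Ending inventory: 154 @ $19.25 + 96 @ $20.85 = $4,966.10
Check: goods available $11,240.10 = COGS $6,274.00 + ending $4,966.10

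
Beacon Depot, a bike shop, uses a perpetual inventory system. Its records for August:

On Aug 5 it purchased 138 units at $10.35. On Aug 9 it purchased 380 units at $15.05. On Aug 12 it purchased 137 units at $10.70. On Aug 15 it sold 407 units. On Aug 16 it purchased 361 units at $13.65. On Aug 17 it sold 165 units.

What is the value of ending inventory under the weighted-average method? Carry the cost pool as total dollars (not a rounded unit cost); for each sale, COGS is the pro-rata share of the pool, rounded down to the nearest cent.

After Aug 5: 138 on hand, pool $1,428.30 (≈ $10.3500 each)
After Aug 9: 518 on hand, pool $7,147.30 (≈ $13.7979 each)
After Aug 12: 655 on hand, pool $8,613.20 (≈ $13.1499 each)
Aug 15, sell 407: 407/655 × $8,613.20 → $5,352.01
After Aug 16: 609 on hand, pool $8,188.84 (≈ $13.4464 each)
Aug 17, sell 165: 165/609 × $8,188.84 → $2,218.65
Total COGS = $5,352.01 + $2,218.65 = $7,570.66
Ending inventory (cost pool remaining) = $5,970.19
Check: goods available $13,540.85 = COGS $7,570.66 + ending $5,970.19

Ending inventory = $5,970.19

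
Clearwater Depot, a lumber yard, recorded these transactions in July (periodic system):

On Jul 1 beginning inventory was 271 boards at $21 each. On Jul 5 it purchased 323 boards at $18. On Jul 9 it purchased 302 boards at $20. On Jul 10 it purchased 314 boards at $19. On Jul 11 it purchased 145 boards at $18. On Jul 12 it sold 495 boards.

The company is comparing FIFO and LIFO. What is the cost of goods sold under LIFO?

COGS = $9,296

FIFO COGS: 271 @ $21 + 224 @ $18 = $9,723
LIFO COGS: 145 @ $18 + 314 @ $19 + 36 @ $20 = $9,296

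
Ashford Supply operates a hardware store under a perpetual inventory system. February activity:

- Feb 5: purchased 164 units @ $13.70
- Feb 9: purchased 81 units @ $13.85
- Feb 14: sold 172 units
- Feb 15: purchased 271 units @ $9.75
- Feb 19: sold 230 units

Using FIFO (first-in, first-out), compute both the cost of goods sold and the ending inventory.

Feb 14, 172 sold [FIFO — oldest first]: 164 @ $13.70 + 8 @ $13.85 = $2,357.60
Feb 19, 230 sold [FIFO — oldest first]: 73 @ $13.85 + 157 @ $9.75 = $2,541.80
Total COGS = $2,357.60 + $2,541.80 = $4,899.40
Ending inventory: 114 @ $9.75 = $1,111.50
Check: goods available $6,010.90 = COGS $4,899.40 + ending $1,111.50

COGS = $4,899.40; ending inventory = $1,111.50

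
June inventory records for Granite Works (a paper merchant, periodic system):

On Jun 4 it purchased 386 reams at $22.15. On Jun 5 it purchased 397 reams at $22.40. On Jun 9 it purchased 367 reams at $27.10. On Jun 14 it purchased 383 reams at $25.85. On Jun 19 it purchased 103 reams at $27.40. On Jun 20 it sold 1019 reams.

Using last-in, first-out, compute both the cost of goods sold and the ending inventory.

COGS = $26,386.85; ending inventory = $13,724.30

Jun 20, 1019 sold [LIFO — newest first]: 103 @ $27.40 + 383 @ $25.85 + 367 @ $27.10 + 166 @ $22.40 = $26,386.85
Ending inventory: 386 @ $22.15 + 231 @ $22.40 = $13,724.30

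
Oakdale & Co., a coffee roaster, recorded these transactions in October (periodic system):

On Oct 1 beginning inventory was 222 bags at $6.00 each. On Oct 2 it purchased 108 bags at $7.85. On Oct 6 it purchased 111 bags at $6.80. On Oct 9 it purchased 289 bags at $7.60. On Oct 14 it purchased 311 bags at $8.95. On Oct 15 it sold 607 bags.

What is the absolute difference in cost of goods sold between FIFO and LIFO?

FIFO COGS: 222 @ $6.00 + 108 @ $7.85 + 111 @ $6.80 + 166 @ $7.60 = $4,196.20
LIFO COGS: 311 @ $8.95 + 289 @ $7.60 + 7 @ $6.80 = $5,027.45
Difference = |$4,196.20 − $5,027.45| = $831.25

$831.25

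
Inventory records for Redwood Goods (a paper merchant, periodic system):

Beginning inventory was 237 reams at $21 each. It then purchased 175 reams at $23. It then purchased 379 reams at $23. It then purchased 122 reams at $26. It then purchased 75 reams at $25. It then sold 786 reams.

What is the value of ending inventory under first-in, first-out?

Sale 1 (786) [FIFO — oldest first]: 237 @ $21 + 175 @ $23 + 374 @ $23 = $17,604
Ending inventory: 5 @ $23 + 122 @ $26 + 75 @ $25 = $5,162

Ending inventory = $5,162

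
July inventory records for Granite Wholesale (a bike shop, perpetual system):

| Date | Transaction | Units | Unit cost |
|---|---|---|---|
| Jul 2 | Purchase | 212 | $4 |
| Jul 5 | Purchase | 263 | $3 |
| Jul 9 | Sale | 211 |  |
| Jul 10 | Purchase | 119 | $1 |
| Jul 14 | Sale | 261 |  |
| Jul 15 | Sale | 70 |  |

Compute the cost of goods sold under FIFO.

Jul 9, 211 sold [FIFO — oldest first]: 211 @ $4 = $844
Jul 14, 261 sold [FIFO — oldest first]: 1 @ $4 + 260 @ $3 = $784
Jul 15, 70 sold [FIFO — oldest first]: 3 @ $3 + 67 @ $1 = $76
Total COGS = $844 + $784 + $76 = $1,704
Ending inventory: 52 @ $1 = $52

COGS = $1,704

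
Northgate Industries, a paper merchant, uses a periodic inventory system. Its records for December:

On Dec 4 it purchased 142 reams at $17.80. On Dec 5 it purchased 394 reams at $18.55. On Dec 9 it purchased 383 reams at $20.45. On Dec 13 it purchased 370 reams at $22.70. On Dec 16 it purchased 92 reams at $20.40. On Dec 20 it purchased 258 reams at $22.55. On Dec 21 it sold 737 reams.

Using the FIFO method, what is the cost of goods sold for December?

Dec 21, 737 sold [FIFO — oldest first]: 142 @ $17.80 + 394 @ $18.55 + 201 @ $20.45 = $13,946.75
Ending inventory: 182 @ $20.45 + 370 @ $22.70 + 92 @ $20.40 + 258 @ $22.55 = $19,815.60

COGS = $13,946.75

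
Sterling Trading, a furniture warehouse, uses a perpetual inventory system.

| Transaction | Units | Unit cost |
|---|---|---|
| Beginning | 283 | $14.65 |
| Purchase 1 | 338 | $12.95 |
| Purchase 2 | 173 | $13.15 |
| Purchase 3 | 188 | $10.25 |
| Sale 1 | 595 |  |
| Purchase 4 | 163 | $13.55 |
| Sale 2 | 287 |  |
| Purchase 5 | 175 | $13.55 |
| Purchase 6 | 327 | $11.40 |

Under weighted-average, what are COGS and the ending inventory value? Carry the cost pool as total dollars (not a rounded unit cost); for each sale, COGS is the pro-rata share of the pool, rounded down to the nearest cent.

COGS = $11,479.50; ending inventory = $9,553.20

After Beginning: 283 on hand, pool $4,145.95 (≈ $14.6500 each)
After Purchase 1: 621 on hand, pool $8,523.05 (≈ $13.7247 each)
After Purchase 2: 794 on hand, pool $10,798.00 (≈ $13.5995 each)
After Purchase 3: 982 on hand, pool $12,725.00 (≈ $12.9582 each)
Sale 1, sell 595: 595/982 × $12,725.00 → $7,710.15
After Purchase 4: 550 on hand, pool $7,223.50 (≈ $13.1336 each)
Sale 2, sell 287: 287/550 × $7,223.50 → $3,769.35
After Purchase 5: 438 on hand, pool $5,825.40 (≈ $13.3000 each)
After Purchase 6: 765 on hand, pool $9,553.20 (≈ $12.4878 each)
Total COGS = $7,710.15 + $3,769.35 = $11,479.50
Ending inventory (cost pool remaining) = $9,553.20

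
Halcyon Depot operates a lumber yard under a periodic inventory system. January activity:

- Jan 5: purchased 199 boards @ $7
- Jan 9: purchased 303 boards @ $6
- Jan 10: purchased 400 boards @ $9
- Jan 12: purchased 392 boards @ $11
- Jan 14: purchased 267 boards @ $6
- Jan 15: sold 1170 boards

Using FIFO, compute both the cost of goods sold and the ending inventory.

COGS = $9,759; ending inventory = $2,966

Jan 15, 1170 sold [FIFO — oldest first]: 199 @ $7 + 303 @ $6 + 400 @ $9 + 268 @ $11 = $9,759
Ending inventory: 124 @ $11 + 267 @ $6 = $2,966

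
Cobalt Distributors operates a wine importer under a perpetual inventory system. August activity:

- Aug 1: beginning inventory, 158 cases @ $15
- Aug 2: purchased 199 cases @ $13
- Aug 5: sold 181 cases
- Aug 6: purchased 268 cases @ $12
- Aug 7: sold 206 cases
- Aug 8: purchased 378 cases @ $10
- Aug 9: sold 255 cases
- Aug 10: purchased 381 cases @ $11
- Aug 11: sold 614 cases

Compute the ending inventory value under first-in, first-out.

Ending inventory = $1,408

Aug 5, 181 sold [FIFO — oldest first]: 158 @ $15 + 23 @ $13 = $2,669
Aug 7, 206 sold [FIFO — oldest first]: 176 @ $13 + 30 @ $12 = $2,648
Aug 9, 255 sold [FIFO — oldest first]: 238 @ $12 + 17 @ $10 = $3,026
Aug 11, 614 sold [FIFO — oldest first]: 361 @ $10 + 253 @ $11 = $6,393
Total COGS = $2,669 + $2,648 + $3,026 + $6,393 = $14,736
Ending inventory: 128 @ $11 = $1,408
Check: goods available $16,144 = COGS $14,736 + ending $1,408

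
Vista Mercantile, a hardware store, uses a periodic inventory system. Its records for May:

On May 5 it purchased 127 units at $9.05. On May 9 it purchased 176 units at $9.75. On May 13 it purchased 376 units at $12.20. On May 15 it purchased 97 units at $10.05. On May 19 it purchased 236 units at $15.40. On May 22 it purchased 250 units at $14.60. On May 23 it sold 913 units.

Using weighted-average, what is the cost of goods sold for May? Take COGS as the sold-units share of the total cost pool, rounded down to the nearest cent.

May 23, sell 913: 913/1262 × $15,711.80 → $11,366.77
Ending inventory (cost pool remaining) = $4,345.03

COGS = $11,366.77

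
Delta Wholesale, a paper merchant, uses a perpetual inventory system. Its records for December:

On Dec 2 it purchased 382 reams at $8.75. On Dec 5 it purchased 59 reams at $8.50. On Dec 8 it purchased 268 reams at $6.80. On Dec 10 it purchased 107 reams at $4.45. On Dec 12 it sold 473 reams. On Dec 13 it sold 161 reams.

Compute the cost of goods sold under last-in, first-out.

COGS = $4,550.05

Dec 12, 473 sold [LIFO — newest first]: 107 @ $4.45 + 268 @ $6.80 + 59 @ $8.50 + 39 @ $8.75 = $3,141.30
Dec 13, 161 sold [LIFO — newest first]: 161 @ $8.75 = $1,408.75
Total COGS = $3,141.30 + $1,408.75 = $4,550.05
Ending inventory: 182 @ $8.75 = $1,592.50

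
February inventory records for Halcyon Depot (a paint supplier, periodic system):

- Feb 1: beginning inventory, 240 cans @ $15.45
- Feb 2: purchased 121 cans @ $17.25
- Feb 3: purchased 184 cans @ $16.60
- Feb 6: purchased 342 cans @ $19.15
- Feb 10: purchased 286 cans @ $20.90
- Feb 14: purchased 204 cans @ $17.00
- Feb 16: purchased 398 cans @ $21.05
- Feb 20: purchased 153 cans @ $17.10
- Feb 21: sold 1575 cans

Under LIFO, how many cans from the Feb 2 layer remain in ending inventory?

113

Feb 21, 1575 sold [LIFO — newest first]: 153 @ $17.10 + 398 @ $21.05 + 204 @ $17.00 + 286 @ $20.90 + 342 @ $19.15 + 184 @ $16.60 + 8 @ $17.25 = $30,181.30
Ending inventory: 240 @ $15.45 + 113 @ $17.25 = $5,657.25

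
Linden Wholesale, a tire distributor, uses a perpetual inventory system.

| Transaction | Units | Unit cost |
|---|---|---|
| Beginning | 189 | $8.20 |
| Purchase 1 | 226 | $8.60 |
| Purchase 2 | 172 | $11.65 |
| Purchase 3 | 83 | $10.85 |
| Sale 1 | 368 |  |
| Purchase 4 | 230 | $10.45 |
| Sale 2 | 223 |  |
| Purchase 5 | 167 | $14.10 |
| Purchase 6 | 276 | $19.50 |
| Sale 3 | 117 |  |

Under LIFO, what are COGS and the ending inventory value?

Sale 1 (368) [LIFO — newest first]: 83 @ $10.85 + 172 @ $11.65 + 113 @ $8.60 = $3,876.15
Sale 2 (223) [LIFO — newest first]: 223 @ $10.45 = $2,330.35
Sale 3 (117) [LIFO — newest first]: 117 @ $19.50 = $2,281.50
Total COGS = $3,876.15 + $2,330.35 + $2,281.50 = $8,488.00
Ending inventory: 189 @ $8.20 + 113 @ $8.60 + 7 @ $10.45 + 167 @ $14.10 + 159 @ $19.50 = $8,049.95

COGS = $8,488.00; ending inventory = $8,049.95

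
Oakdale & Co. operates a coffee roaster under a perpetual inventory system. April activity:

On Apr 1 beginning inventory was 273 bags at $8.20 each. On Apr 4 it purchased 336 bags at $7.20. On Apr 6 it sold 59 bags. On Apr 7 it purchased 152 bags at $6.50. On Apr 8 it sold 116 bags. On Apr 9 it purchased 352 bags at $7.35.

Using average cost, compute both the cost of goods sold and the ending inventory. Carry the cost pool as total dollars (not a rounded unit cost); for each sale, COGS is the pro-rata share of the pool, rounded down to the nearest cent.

After Apr 1: 273 on hand, pool $2,238.60 (≈ $8.2000 each)
After Apr 4: 609 on hand, pool $4,657.80 (≈ $7.6483 each)
Apr 6, sell 59: 59/609 × $4,657.80 → $451.24
After Apr 7: 702 on hand, pool $5,194.56 (≈ $7.3997 each)
Apr 8, sell 116: 116/702 × $5,194.56 → $858.36
After Apr 9: 938 on hand, pool $6,923.40 (≈ $7.3810 each)
Total COGS = $451.24 + $858.36 = $1,309.60
Ending inventory (cost pool remaining) = $6,923.40

COGS = $1,309.60; ending inventory = $6,923.40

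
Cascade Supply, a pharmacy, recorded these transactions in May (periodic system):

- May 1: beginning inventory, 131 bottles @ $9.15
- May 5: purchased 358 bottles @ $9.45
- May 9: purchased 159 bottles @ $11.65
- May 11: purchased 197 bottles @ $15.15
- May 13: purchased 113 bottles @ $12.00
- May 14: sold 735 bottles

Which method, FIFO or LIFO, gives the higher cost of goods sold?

FIFO COGS: 131 @ $9.15 + 358 @ $9.45 + 159 @ $11.65 + 87 @ $15.15 = $7,752.15
LIFO COGS: 113 @ $12.00 + 197 @ $15.15 + 159 @ $11.65 + 266 @ $9.45 = $8,706.60

LIFO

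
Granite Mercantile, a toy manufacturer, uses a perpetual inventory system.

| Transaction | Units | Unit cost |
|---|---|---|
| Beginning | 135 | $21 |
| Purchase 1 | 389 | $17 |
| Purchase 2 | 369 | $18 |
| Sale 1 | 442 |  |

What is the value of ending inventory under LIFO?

Ending inventory = $8,207

Sale 1 (442) [LIFO — newest first]: 369 @ $18 + 73 @ $17 = $7,883
Ending inventory: 135 @ $21 + 316 @ $17 = $8,207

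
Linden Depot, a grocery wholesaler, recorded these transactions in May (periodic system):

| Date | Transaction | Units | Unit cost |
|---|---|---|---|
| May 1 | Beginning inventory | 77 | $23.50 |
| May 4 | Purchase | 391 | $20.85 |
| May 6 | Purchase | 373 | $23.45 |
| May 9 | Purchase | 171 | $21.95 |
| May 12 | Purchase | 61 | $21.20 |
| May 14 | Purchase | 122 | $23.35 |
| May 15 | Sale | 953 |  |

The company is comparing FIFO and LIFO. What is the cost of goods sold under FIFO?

COGS = $21,167.10

FIFO COGS: 77 @ $23.50 + 391 @ $20.85 + 373 @ $23.45 + 112 @ $21.95 = $21,167.10
LIFO COGS: 122 @ $23.35 + 61 @ $21.20 + 171 @ $21.95 + 373 @ $23.45 + 226 @ $20.85 = $21,354.30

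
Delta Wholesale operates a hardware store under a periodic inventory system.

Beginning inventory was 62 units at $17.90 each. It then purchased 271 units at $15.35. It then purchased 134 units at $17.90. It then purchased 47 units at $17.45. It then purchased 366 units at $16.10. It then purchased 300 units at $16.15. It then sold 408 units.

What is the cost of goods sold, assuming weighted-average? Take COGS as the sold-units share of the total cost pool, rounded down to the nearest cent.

Sale 1, sell 408: 408/1180 × $19,226.00 → $6,647.63
Ending inventory (cost pool remaining) = $12,578.37
Check: goods available $19,226.00 = COGS $6,647.63 + ending $12,578.37

COGS = $6,647.63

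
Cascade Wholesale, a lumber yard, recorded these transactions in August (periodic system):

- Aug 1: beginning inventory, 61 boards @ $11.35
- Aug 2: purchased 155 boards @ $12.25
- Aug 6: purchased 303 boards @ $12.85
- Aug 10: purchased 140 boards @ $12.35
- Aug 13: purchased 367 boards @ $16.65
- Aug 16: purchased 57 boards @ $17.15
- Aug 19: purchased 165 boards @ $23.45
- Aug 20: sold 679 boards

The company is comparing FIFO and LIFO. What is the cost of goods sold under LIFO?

FIFO COGS: 61 @ $11.35 + 155 @ $12.25 + 303 @ $12.85 + 140 @ $12.35 + 20 @ $16.65 = $8,546.65
LIFO COGS: 165 @ $23.45 + 57 @ $17.15 + 367 @ $16.65 + 90 @ $12.35 = $12,068.85

COGS = $12,068.85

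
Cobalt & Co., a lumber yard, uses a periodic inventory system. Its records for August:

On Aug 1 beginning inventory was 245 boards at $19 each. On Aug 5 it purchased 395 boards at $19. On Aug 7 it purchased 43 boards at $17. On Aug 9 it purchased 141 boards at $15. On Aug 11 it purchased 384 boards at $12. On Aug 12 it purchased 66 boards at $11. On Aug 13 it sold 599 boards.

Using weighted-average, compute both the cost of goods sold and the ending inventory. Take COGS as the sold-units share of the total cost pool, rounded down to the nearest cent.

Aug 13, sell 599: 599/1274 × $20,340.00 → $9,563.31
Ending inventory (cost pool remaining) = $10,776.69

COGS = $9,563.31; ending inventory = $10,776.69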